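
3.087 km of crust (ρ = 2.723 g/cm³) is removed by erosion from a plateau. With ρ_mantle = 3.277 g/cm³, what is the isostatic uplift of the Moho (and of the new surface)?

Unloading: uplift u = e ρ_c/ρ_m = 3.087 km × 2.723/3.277 = 2.57 km.

2.57 km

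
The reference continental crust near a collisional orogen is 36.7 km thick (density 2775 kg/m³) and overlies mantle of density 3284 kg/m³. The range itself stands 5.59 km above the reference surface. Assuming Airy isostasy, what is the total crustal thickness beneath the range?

72.8 km

Root depth r = h ρ_c / (ρ_m − ρ_c) = 5.59 km × 2775 / 509 = 30.48 km.
Total thickness = T + h + r = 36.7 km + 5.59 km + 30.48 km = 72.8 km.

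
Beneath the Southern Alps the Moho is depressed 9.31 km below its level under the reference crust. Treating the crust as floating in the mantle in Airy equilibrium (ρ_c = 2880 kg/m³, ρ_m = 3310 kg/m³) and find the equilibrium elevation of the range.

1.39 km

Equating mass per unit area of the two columns: ρ_c h = (ρ_m − ρ_c) r.
h = r (ρ_m − ρ_c) / ρ_c = 9.31 km × (3310 − 2880) / 2880 = 1.39 km.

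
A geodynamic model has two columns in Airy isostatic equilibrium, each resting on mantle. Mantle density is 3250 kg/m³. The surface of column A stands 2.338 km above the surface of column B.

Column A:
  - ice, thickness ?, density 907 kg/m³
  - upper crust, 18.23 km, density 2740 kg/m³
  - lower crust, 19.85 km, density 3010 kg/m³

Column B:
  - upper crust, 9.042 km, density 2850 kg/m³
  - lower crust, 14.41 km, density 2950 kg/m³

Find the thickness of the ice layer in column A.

0.63 km

Take the compensation level at the base of the deeper column (depth z_c below the surface of column A) and equate Σ ρ_i t_i down to z_c; mantle fills any gap and the z_c terms cancel.
Column A: x×907 + 18.23×2740 + 19.85×3010 + (z_c − 38.08 − x)×3250
Column B: 2.338×0 + 9.042×2850 + 14.41×2950 + (z_c − 2.338 − 23.452)×3250
The z_c×3250 term appears on both sides and cancels. Collect the known terms of each column as K = Σ(ρt)_known − 3250 × (depth of known layers): K_A = 109698.7 − 3250×38.08 = −14061.3; K_B = 68279.2 − 3250×(2.338 + 23.452) = −15538.3.
Balance: K_A − x×(3250 − 907) = K_B, so x = (K_A − K_B)/(3250 − 907) = 1477/2343 = 0.63 km.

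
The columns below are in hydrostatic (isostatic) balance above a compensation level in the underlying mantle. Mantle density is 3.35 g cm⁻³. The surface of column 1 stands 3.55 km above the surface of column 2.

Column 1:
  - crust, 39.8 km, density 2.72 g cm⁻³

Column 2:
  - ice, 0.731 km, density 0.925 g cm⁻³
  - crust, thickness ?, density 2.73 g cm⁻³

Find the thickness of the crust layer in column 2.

Take the compensation level at the base of the deeper column (depth z_c below the surface of column 1) and equate Σ ρ_i t_i down to z_c; mantle fills any gap and the z_c terms cancel.
Column 1: 39.8×2.72 + (z_c − 39.8)×3.35
Column 2: 3.55×0 + 0.731×0.925 + x×2.73 + (z_c − 3.55 − 0.731 − x)×3.35
The z_c×3.35 term appears on both sides and cancels. Collect the known terms of each column as K = Σ(ρt)_known − 3.35 × (depth of known layers): K_1 = 108.256 − 3.35×39.8 = −25.074; K_2 = 0.676175 − 3.35×(3.55 + 0.731) = −13.665175.
Balance: K_1 = K_2 − x×(3.35 − 2.73), so x = (K_2 − K_1)/(3.35 − 2.73) = 11.4088/0.62 = 18.4 km.

18.4 km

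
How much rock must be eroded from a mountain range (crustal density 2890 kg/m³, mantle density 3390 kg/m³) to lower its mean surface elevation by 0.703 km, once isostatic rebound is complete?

Net drop Δ = e − u = e − e ρ_c/ρ_m = e (ρ_m − ρ_c)/ρ_m.
e = Δ ρ_m/(ρ_m − ρ_c) = 0.703 km × 3390/500 = 4.77 km.

4.77 km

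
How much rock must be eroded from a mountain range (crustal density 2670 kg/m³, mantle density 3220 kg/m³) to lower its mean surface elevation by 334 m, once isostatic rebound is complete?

1960 m

Net drop Δ = e − u = e − e ρ_c/ρ_m = e (ρ_m − ρ_c)/ρ_m.
e = Δ ρ_m/(ρ_m − ρ_c) = 334 m × 3220/550 = 1960 m.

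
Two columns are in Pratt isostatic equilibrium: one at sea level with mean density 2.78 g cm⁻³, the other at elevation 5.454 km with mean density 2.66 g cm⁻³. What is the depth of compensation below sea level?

121 km

ρ_ref D = ρ (D + h) → D (ρ_ref − ρ) = ρ h.
D = ρ h/(ρ_ref − ρ) = 2.66 × 5.454 km/(2.78 − 2.66) = 121 km.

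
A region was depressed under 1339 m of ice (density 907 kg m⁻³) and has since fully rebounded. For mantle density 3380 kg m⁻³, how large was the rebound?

359 m

Removing the load lets mantle flow back in; uplift u satisfies ρ_ice t = ρ_m u.
u = t ρ_ice/ρ_m = 1339 m × 907/3380 = 359 m.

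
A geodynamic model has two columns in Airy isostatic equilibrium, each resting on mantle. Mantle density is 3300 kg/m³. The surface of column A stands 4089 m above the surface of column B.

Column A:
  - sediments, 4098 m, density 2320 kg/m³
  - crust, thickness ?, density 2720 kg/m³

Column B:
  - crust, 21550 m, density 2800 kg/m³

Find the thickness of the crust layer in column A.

34900 m

Take the compensation level at the base of the deeper column (depth z_c below the surface of column A) and equate Σ ρ_i t_i down to z_c; mantle fills any gap and the z_c terms cancel.
Column A: 4098×2320 + x×2720 + (z_c − 4098 − x)×3300
Column B: 4089×0 + 21550×2800 + (z_c − 4089 − 21550)×3300
The z_c×3300 term appears on both sides and cancels. Collect the known terms of each column as K = Σ(ρt)_known − 3300 × (depth of known layers): K_A = 9507360 − 3300×4098 = −4016040; K_B = 60340000 − 3300×(4089 + 21550) = −24268700.
Balance: K_A − x×(3300 − 2720) = K_B, so x = (K_A − K_B)/(3300 − 2720) = 20252700/580 = 34900 m.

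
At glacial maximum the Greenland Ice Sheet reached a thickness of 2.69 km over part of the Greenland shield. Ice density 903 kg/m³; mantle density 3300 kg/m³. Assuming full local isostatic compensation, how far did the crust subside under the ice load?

0.736 km

By Archimedes' principle applied to the lithosphere: the ice load ρ_ice t is balanced by mantle displaced below, ρ_m s.
s = t ρ_ice / ρ_m = 2.69 km × 903/3300 = 0.736 km.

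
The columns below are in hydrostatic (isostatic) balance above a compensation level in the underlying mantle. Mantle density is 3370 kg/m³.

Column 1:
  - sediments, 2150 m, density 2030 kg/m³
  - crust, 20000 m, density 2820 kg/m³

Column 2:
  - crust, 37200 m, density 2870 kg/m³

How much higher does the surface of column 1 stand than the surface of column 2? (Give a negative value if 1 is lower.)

−1400 m

For any compensation level in the mantle, the mantle terms cancel and isostasy reduces to e = (Σt_1 − Σt_2) − (Σ(ρt)_1 − Σ(ρt)_2) / ρ_m.
Σt_1 = 22150 m; Σt_2 = 37200 m; Σ(ρt)_1 = 60764500; Σ(ρt)_2 = 106764000 (in m·kg/m³).
e = (22150 − 37200) − (60764500 − 106764000) / 3370 = −1400 m.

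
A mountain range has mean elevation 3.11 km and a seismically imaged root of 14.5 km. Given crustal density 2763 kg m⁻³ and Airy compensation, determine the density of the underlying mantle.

Airy balance: ρ_c h = (ρ_m − ρ_c) r → ρ_m = ρ_c (1 + h/r).
ρ_m = 2763 × (1 + 3.11 km/14.5 km) = 3360 kg m⁻³.

3360 kg m⁻³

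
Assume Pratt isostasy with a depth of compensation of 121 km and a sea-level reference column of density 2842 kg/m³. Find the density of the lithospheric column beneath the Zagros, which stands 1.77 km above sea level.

Pratt balance: ρ_ref D = ρ (D + h).
ρ = ρ_ref D/(D + h) = 2842 × 121 km/(121 km + 1.77 km) = 2800 kg/m³.

2800 kg/m³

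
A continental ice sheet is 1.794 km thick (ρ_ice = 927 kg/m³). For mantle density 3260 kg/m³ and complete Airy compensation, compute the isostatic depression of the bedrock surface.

0.51 km

For local isostatic compensation: the ice load ρ_ice t is balanced by mantle displaced below, ρ_m s.
s = t ρ_ice / ρ_m = 1.794 km × 927/3260 = 0.51 km.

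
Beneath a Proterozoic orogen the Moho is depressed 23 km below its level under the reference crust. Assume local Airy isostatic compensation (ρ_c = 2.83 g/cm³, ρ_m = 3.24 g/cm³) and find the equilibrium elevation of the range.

3.33 km

By Archimedes' principle applied to the lithosphere: ρ_c h = (ρ_m − ρ_c) r.
h = r (ρ_m − ρ_c) / ρ_c = 23 km × (3.24 − 2.83) / 2.83 = 3.33 km.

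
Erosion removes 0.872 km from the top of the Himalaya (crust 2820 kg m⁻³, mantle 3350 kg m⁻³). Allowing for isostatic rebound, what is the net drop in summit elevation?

Rebound u = e ρ_c/ρ_m = 0.872 km × 2820/3350 = 0.734 km.
Net surface drop = e − u = 0.872 km − 0.734 km = e (ρ_m − ρ_c)/ρ_m = 0.138 km.

0.138 km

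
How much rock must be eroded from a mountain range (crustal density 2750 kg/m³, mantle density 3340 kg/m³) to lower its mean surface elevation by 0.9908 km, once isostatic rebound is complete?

Net drop Δ = e − u = e − e ρ_c/ρ_m = e (ρ_m − ρ_c)/ρ_m.
e = Δ ρ_m/(ρ_m − ρ_c) = 0.9908 km × 3340/590 = 5.61 km.

5.61 km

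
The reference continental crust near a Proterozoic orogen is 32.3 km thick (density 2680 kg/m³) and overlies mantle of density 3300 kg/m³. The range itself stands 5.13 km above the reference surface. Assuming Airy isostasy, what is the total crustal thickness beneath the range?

59.6 km

Root depth r = h ρ_c / (ρ_m − ρ_c) = 5.13 km × 2680 / 620 = 22.17 km.
Total thickness = T + h + r = 32.3 km + 5.13 km + 22.17 km = 59.6 km.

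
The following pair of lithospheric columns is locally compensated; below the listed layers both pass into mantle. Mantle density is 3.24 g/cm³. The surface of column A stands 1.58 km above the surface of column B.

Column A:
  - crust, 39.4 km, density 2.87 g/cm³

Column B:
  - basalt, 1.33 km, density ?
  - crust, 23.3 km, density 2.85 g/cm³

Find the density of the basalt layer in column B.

Take the compensation level at the base of the deeper column (depth z_c below the surface of column A) and equate Σ ρ_i t_i down to z_c; mantle fills any gap and the z_c terms cancel.
Column A: 39.4×2.87 + (z_c − 39.4)×3.24
Column B: 1.58×0 + 1.33×ρ + 23.3×2.85 + (z_c − 1.58 − 24.63)×3.24
The z_c×3.24 term appears on both sides and cancels. Collect the known terms of each column as K = Σ(ρt)_known − 3.24 × (depth of known layers): K_A = 113.078 − 3.24×39.4 = −14.578; K_B = 66.405 − 3.24×(1.58 + 24.63) = −18.5154.
Balance: K_A = K_B + 1.33×ρ, so ρ = (K_A − K_B)/1.33 = 3.9374/1.33 = 2.96 g/cm³.

2.96 g/cm³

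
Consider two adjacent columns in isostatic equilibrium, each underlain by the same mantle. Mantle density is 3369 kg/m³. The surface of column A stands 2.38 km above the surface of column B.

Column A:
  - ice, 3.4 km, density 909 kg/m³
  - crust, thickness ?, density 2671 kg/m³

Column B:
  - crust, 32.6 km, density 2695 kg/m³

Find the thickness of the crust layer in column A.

31 km

Take the compensation level at the base of the deeper column (depth z_c below the surface of column A) and equate Σ ρ_i t_i down to z_c; mantle fills any gap and the z_c terms cancel.
Column A: 3.4×909 + x×2671 + (z_c − 3.4 − x)×3369
Column B: 2.38×0 + 32.6×2695 + (z_c − 2.38 − 32.6)×3369
The z_c×3369 term appears on both sides and cancels. Collect the known terms of each column as K = Σ(ρt)_known − 3369 × (depth of known layers): K_A = 3090.6 − 3369×3.4 = −8364; K_B = 87857 − 3369×(2.38 + 32.6) = −29990.62.
Balance: K_A − x×(3369 − 2671) = K_B, so x = (K_A − K_B)/(3369 − 2671) = 21626.6/698 = 31 km.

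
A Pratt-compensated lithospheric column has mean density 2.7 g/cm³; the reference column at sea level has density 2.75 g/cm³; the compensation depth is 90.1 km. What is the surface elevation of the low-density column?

ρ_ref D = ρ (D + h) → h = D (ρ_ref − ρ)/ρ.
h = 90.1 km × (2.75 − 2.7)/2.7 = 1.67 km.

1.67 km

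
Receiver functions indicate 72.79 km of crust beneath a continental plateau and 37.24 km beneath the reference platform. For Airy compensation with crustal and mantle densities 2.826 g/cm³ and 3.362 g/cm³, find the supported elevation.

5.67 km

Excess crust Δ = 72.79 km − 37.24 km = 35.55 km, split between elevation h and root r with h + r = Δ.
Airy balance ρ_c h = (ρ_m − ρ_c) r gives r = h ρ_c/(ρ_m − ρ_c), so h (1 + ρ_c/(ρ_m − ρ_c)) = Δ, i.e. h = Δ (ρ_m − ρ_c)/ρ_m.
h = 35.55 km × 0.536/3.362 = 5.67 km.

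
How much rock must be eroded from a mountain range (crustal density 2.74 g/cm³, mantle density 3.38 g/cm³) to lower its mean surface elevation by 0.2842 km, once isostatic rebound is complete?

Net drop Δ = e − u = e − e ρ_c/ρ_m = e (ρ_m − ρ_c)/ρ_m.
e = Δ ρ_m/(ρ_m − ρ_c) = 0.2842 km × 3.38/0.64 = 1.5 km.

1.5 km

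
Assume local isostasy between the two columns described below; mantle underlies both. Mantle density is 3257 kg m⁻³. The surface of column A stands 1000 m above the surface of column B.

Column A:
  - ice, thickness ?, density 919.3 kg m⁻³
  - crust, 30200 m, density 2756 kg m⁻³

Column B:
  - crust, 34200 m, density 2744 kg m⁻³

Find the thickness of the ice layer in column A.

2430 m

Take the compensation level at the base of the deeper column (depth z_c below the surface of column A) and equate Σ ρ_i t_i down to z_c; mantle fills any gap and the z_c terms cancel.
Column A: x×919.3 + 30200×2756 + (z_c − 30200 − x)×3257
Column B: 1000×0 + 34200×2744 + (z_c − 1000 − 34200)×3257
The z_c×3257 term appears on both sides and cancels. Collect the known terms of each column as K = Σ(ρt)_known − 3257 × (depth of known layers): K_A = 83231200 − 3257×30200 = −15130200; K_B = 93844800 − 3257×(1000 + 34200) = −20801600.
Balance: K_A − x×(3257 − 919.3) = K_B, so x = (K_A − K_B)/(3257 − 919.3) = 5671400/2337.7 = 2430 m.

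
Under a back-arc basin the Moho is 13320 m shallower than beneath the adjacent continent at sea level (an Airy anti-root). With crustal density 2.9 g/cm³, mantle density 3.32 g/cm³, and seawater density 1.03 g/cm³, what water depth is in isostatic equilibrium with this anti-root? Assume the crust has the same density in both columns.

2990 m

Replacing a thickness d of crust by seawater at the top must be balanced by replacing crust with mantle at the base: d (ρ_c − ρ_w) = a (ρ_m − ρ_c).
d = a (ρ_m − ρ_c)/(ρ_c − ρ_w) = 13320 m × 0.42/1.87 = 2990 m.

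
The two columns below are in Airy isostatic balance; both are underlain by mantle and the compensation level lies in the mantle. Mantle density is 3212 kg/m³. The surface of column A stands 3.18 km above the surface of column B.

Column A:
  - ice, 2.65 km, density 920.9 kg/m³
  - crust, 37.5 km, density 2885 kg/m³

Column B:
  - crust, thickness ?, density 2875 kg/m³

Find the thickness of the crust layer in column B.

Take the compensation level at the base of the deeper column (depth z_c below the surface of column A) and equate Σ ρ_i t_i down to z_c; mantle fills any gap and the z_c terms cancel.
Column A: 2.65×920.9 + 37.5×2885 + (z_c − 40.15)×3212
Column B: 3.18×0 + x×2875 + (z_c − 3.18 − 0 − x)×3212
The z_c×3212 term appears on both sides and cancels. Collect the known terms of each column as K = Σ(ρt)_known − 3212 × (depth of known layers): K_A = 110627.885 − 3212×40.15 = −18333.915; K_B = 0 − 3212×(3.18 + 0) = −10214.16.
Balance: K_A = K_B − x×(3212 − 2875), so x = (K_B − K_A)/(3212 − 2875) = 8119.76/337 = 24.1 km.

24.1 km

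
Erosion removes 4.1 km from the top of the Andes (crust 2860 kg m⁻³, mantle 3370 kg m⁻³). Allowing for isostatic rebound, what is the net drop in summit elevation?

Rebound u = e ρ_c/ρ_m = 4.1 km × 2860/3370 = 3.48 km.
Net surface drop = e − u = 4.1 km − 3.48 km = e (ρ_m − ρ_c)/ρ_m = 0.62 km.

0.62 km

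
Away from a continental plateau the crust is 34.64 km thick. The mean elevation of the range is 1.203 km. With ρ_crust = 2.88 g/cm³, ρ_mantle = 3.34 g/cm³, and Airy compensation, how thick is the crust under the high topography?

43.4 km

Root depth r = h ρ_c / (ρ_m − ρ_c) = 1.203 km × 2.88 / 0.46 = 7.532 km.
Total thickness = T + h + r = 34.64 km + 1.203 km + 7.532 km = 43.4 km.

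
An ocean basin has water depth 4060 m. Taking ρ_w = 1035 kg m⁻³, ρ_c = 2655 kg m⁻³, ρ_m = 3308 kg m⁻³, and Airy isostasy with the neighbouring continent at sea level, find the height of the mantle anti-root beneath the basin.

10100 m

By Archimedes' principle applied to the lithosphere: replacing crust with seawater at the top is compensated by replacing crust with mantle at the base: d (ρ_c − ρ_w) = a (ρ_m − ρ_c).
a = d (ρ_c − ρ_w)/(ρ_m − ρ_c) = 4060 m × 1620/653 = 10100 m.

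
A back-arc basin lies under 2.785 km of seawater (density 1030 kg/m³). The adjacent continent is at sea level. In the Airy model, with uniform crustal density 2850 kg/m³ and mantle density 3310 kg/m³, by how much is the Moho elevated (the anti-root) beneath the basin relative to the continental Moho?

For local isostatic compensation: replacing crust with seawater at the top is compensated by replacing crust with mantle at the base: d (ρ_c − ρ_w) = a (ρ_m − ρ_c).
a = d (ρ_c − ρ_w)/(ρ_m − ρ_c) = 2.785 km × 1820/460 = 11 km.

11 km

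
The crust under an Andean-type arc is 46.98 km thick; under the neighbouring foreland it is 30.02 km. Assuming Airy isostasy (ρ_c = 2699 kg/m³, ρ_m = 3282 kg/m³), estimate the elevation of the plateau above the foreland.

Excess crust Δ = 46.98 km − 30.02 km = 16.96 km, split between elevation h and root r with h + r = Δ.
Airy balance ρ_c h = (ρ_m − ρ_c) r gives r = h ρ_c/(ρ_m − ρ_c), so h (1 + ρ_c/(ρ_m − ρ_c)) = Δ, i.e. h = Δ (ρ_m − ρ_c)/ρ_m.
h = 16.96 km × 583/3282 = 3.01 km.

3.01 km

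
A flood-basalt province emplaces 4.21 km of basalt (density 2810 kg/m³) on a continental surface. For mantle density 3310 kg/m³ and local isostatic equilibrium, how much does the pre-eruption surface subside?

3.57 km

Subaerial loading: s = t ρ_load / ρ_m.
s = 4.21 km × 2810/3310 = 3.57 km.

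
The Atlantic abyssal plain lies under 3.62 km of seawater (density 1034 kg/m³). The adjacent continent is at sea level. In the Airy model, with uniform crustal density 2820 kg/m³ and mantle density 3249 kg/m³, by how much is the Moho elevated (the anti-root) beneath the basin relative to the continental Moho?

Balancing pressure at the compensation depth: replacing crust with seawater at the top is compensated by replacing crust with mantle at the base: d (ρ_c − ρ_w) = a (ρ_m − ρ_c).
a = d (ρ_c − ρ_w)/(ρ_m − ρ_c) = 3.62 km × 1786/429 = 15.1 km.

15.1 km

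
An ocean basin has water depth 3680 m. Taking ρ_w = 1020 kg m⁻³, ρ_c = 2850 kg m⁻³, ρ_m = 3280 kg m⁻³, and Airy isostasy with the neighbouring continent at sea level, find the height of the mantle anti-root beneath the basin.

Equating mass per unit area of the two columns: replacing crust with seawater at the top is compensated by replacing crust with mantle at the base: d (ρ_c − ρ_w) = a (ρ_m − ρ_c).
a = d (ρ_c − ρ_w)/(ρ_m − ρ_c) = 3680 m × 1830/430 = 15700 m.

15700 m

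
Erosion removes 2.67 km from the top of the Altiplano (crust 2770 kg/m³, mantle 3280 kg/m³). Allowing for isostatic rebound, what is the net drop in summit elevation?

0.415 km

Rebound u = e ρ_c/ρ_m = 2.67 km × 2770/3280 = 2.255 km.
Net surface drop = e − u = 2.67 km − 2.255 km = e (ρ_m − ρ_c)/ρ_m = 0.415 km.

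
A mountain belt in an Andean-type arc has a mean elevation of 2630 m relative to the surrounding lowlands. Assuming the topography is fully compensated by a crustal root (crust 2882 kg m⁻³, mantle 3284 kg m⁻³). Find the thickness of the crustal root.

18900 m

In Airy isostatic equilibrium: the weight of the topography is balanced by the buoyancy of the root, ρ_c h = (ρ_m − ρ_c) r.
r = h · ρ_c / (ρ_m − ρ_c) = 2630 m × 2882 / (3284 − 2882) = 18900 m.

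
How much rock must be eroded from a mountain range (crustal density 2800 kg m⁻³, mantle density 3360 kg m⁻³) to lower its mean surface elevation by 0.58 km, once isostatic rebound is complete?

Net drop Δ = e − u = e − e ρ_c/ρ_m = e (ρ_m − ρ_c)/ρ_m.
e = Δ ρ_m/(ρ_m − ρ_c) = 0.58 km × 3360/560 = 3.48 km.

3.48 km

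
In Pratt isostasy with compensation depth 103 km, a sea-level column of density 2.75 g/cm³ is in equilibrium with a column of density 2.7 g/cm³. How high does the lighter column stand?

1.91 km

ρ_ref D = ρ (D + h) → h = D (ρ_ref − ρ)/ρ.
h = 103 km × (2.75 − 2.7)/2.7 = 1.91 km.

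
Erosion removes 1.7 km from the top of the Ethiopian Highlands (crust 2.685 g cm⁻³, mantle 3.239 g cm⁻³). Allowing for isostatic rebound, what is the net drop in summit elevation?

0.291 km

Rebound u = e ρ_c/ρ_m = 1.7 km × 2.685/3.239 = 1.409 km.
Net surface drop = e − u = 1.7 km − 1.409 km = e (ρ_m − ρ_c)/ρ_m = 0.291 km.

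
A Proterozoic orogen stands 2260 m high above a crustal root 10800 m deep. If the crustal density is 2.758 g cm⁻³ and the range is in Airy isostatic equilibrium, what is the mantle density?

3.34 g cm⁻³

Airy balance: ρ_c h = (ρ_m − ρ_c) r → ρ_m = ρ_c (1 + h/r).
ρ_m = 2.758 × (1 + 2260 m/10800 m) = 3.34 g cm⁻³.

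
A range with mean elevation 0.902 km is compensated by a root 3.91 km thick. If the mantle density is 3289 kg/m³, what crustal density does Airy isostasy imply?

ρ_c h = (ρ_m − ρ_c) r → ρ_c (h + r) = ρ_m r → ρ_c = ρ_m r / (h + r).
ρ_c = 3289 × 3.91 km / (0.902 km + 3.91 km) = 2670 kg/m³.

2670 kg/m³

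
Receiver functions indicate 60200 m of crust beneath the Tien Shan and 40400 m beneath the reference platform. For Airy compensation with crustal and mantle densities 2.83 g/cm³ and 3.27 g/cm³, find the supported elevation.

2660 m

Excess crust Δ = 60200 m − 40400 m = 19800 m, split between elevation h and root r with h + r = Δ.
Airy balance ρ_c h = (ρ_m − ρ_c) r gives r = h ρ_c/(ρ_m − ρ_c), so h (1 + ρ_c/(ρ_m − ρ_c)) = Δ, i.e. h = Δ (ρ_m − ρ_c)/ρ_m.
h = 19800 m × 0.44/3.27 = 2660 m.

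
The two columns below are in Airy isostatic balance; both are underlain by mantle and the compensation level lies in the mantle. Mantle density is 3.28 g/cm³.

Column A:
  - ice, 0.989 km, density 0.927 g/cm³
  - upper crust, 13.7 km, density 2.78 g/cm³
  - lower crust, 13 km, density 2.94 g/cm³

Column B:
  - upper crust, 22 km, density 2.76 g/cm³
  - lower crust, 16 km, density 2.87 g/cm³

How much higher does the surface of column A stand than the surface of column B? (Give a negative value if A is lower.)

For any compensation level in the mantle, the mantle terms cancel and isostasy reduces to e = (Σt_A − Σt_B) − (Σ(ρt)_A − Σ(ρt)_B) / ρ_m.
Σt_A = 27.689 km; Σt_B = 38 km; Σ(ρt)_A = 77.222803; Σ(ρt)_B = 106.64 (in km·g/cm³).
e = (27.689 − 38) − (77.222803 − 106.64) / 3.28 = −1.34 km.

−1.34 km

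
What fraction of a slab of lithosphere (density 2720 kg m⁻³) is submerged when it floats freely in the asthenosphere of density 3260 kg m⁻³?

0.834

Submerged fraction = ρ_obj/ρ_fluid = 2720/3260 = 0.834.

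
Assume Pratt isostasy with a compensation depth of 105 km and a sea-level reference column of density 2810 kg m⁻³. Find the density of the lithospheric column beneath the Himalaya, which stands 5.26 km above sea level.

Pratt balance: ρ_ref D = ρ (D + h).
ρ = ρ_ref D/(D + h) = 2810 × 105 km/(105 km + 5.26 km) = 2680 kg m⁻³.

2680 kg m⁻³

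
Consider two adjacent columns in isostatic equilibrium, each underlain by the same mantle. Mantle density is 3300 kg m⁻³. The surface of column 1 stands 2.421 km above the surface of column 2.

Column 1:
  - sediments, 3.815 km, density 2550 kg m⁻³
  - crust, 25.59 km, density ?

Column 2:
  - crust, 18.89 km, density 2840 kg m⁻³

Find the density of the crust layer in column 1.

Take the compensation level at the base of the deeper column (depth z_c below the surface of column 1) and equate Σ ρ_i t_i down to z_c; mantle fills any gap and the z_c terms cancel.
Column 1: 3.815×2550 + 25.59×ρ + (z_c − 29.405)×3300
Column 2: 2.421×0 + 18.89×2840 + (z_c − 2.421 − 18.89)×3300
The z_c×3300 term appears on both sides and cancels. Collect the known terms of each column as K = Σ(ρt)_known − 3300 × (depth of known layers): K_1 = 9728.25 − 3300×29.405 = −87308.25; K_2 = 53647.6 − 3300×(2.421 + 18.89) = −16678.7.
Balance: K_1 + 25.59×ρ = K_2, so ρ = (K_2 − K_1)/25.59 = 70629.6/25.59 = 2760 kg m⁻³.

2760 kg m⁻³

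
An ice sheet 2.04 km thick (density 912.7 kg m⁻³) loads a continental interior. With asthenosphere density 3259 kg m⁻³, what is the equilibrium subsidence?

Equating mass per unit area of the two columns: the ice load ρ_ice t is balanced by mantle displaced below, ρ_m s.
s = t ρ_ice / ρ_m = 2.04 km × 912.7/3259 = 0.571 km.

0.571 km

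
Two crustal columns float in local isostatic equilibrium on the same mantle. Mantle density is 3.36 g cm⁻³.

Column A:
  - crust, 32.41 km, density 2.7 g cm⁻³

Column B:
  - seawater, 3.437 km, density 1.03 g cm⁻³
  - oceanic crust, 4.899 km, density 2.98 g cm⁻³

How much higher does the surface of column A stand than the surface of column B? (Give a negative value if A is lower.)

For any compensation level in the mantle, the mantle terms cancel and isostasy reduces to e = (Σt_A − Σt_B) − (Σ(ρt)_A − Σ(ρt)_B) / ρ_m.
Σt_A = 32.41 km; Σt_B = 8.336 km; Σ(ρt)_A = 87.507; Σ(ρt)_B = 18.13913 (in km·g cm⁻³).
e = (32.41 − 8.336) − (87.507 − 18.13913) / 3.36 = 3.43 km.

3.43 km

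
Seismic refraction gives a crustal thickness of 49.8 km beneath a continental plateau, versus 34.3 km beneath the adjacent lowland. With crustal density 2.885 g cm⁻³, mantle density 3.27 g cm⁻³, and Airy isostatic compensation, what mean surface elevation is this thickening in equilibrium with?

Excess crust Δ = 49.8 km − 34.3 km = 15.5 km, split between elevation h and root r with h + r = Δ.
Airy balance ρ_c h = (ρ_m − ρ_c) r gives r = h ρ_c/(ρ_m − ρ_c), so h (1 + ρ_c/(ρ_m − ρ_c)) = Δ, i.e. h = Δ (ρ_m − ρ_c)/ρ_m.
h = 15.5 km × 0.385/3.27 = 1.82 km.

1.82 km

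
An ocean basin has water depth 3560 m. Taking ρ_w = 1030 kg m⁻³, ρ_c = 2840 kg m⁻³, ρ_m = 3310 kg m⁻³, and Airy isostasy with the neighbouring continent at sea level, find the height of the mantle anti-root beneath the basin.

13700 m

In Airy isostatic equilibrium: replacing crust with seawater at the top is compensated by replacing crust with mantle at the base: d (ρ_c − ρ_w) = a (ρ_m − ρ_c).
a = d (ρ_c − ρ_w)/(ρ_m − ρ_c) = 3560 m × 1810/470 = 13700 m.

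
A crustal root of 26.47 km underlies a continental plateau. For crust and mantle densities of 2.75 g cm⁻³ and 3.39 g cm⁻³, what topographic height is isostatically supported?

Equating mass per unit area of the two columns: ρ_c h = (ρ_m − ρ_c) r.
h = r (ρ_m − ρ_c) / ρ_c = 26.47 km × (3.39 − 2.75) / 2.75 = 6.16 km.

6.16 km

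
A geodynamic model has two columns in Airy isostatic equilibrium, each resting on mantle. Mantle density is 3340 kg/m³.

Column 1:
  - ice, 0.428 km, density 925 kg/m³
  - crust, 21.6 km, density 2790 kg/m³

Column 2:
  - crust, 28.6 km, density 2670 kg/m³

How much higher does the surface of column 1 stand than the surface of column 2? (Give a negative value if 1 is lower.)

−1.87 km

For any compensation level in the mantle, the mantle terms cancel and isostasy reduces to e = (Σt_1 − Σt_2) − (Σ(ρt)_1 − Σ(ρt)_2) / ρ_m.
Σt_1 = 22.028 km; Σt_2 = 28.6 km; Σ(ρt)_1 = 60659.9; Σ(ρt)_2 = 76362 (in km·kg/m³).
e = (22.028 − 28.6) − (60659.9 − 76362) / 3340 = −1.87 km.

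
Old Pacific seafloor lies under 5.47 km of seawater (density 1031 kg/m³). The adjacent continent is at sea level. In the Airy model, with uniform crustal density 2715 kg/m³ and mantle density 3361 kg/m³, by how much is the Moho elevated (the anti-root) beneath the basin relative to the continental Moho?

14.3 km

For local isostatic compensation: replacing crust with seawater at the top is compensated by replacing crust with mantle at the base: d (ρ_c − ρ_w) = a (ρ_m − ρ_c).
a = d (ρ_c − ρ_w)/(ρ_m − ρ_c) = 5.47 km × 1684/646 = 14.3 km.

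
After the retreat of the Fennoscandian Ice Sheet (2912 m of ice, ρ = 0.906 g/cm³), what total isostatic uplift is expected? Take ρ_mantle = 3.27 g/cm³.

Removing the load lets mantle flow back in; uplift u satisfies ρ_ice t = ρ_m u.
u = t ρ_ice/ρ_m = 2912 m × 0.906/3.27 = 807 m.

807 m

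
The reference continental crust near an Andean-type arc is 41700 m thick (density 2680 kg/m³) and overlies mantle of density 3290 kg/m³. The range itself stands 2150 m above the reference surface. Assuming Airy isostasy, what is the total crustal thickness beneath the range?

Root depth r = h ρ_c / (ρ_m − ρ_c) = 2150 m × 2680 / 610 = 9446 m.
Total thickness = T + h + r = 41700 m + 2150 m + 9446 m = 53300 m.

53300 m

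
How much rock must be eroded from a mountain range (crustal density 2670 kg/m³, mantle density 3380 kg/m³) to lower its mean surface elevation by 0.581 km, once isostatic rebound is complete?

Net drop Δ = e − u = e − e ρ_c/ρ_m = e (ρ_m − ρ_c)/ρ_m.
e = Δ ρ_m/(ρ_m − ρ_c) = 0.581 km × 3380/710 = 2.77 km.

2.77 km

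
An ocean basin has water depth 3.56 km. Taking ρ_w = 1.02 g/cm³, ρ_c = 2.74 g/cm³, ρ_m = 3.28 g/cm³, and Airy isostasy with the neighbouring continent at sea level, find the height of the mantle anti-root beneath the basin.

11.3 km

In Airy isostatic equilibrium: replacing crust with seawater at the top is compensated by replacing crust with mantle at the base: d (ρ_c − ρ_w) = a (ρ_m − ρ_c).
a = d (ρ_c − ρ_w)/(ρ_m − ρ_c) = 3.56 km × 1.72/0.54 = 11.3 km.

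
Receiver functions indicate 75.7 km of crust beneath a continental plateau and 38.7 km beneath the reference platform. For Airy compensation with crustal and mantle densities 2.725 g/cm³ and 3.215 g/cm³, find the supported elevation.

5.64 km

Excess crust Δ = 75.7 km − 38.7 km = 37 km, split between elevation h and root r with h + r = Δ.
Airy balance ρ_c h = (ρ_m − ρ_c) r gives r = h ρ_c/(ρ_m − ρ_c), so h (1 + ρ_c/(ρ_m − ρ_c)) = Δ, i.e. h = Δ (ρ_m − ρ_c)/ρ_m.
h = 37 km × 0.49/3.215 = 5.64 km.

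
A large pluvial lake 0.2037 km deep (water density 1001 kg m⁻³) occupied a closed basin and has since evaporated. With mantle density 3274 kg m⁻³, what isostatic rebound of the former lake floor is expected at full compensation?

u = d ρ_w/ρ_m = 0.2037 km × 1001/3274 = 0.0623 km.

0.0623 km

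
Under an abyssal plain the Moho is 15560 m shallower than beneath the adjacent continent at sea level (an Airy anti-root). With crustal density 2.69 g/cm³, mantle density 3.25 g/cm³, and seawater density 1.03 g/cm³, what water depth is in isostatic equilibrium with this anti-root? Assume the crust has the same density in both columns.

5250 m

Replacing a thickness d of crust by seawater at the top must be balanced by replacing crust with mantle at the base: d (ρ_c − ρ_w) = a (ρ_m − ρ_c).
d = a (ρ_m − ρ_c)/(ρ_c − ρ_w) = 15560 m × 0.56/1.66 = 5250 m.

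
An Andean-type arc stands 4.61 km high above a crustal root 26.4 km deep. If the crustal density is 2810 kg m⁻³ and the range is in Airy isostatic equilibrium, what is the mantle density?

3300 kg m⁻³

Airy balance: ρ_c h = (ρ_m − ρ_c) r → ρ_m = ρ_c (1 + h/r).
ρ_m = 2810 × (1 + 4.61 km/26.4 km) = 3300 kg m⁻³.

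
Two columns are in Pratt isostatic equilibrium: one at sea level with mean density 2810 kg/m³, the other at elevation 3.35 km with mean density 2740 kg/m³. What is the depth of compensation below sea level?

131 km

ρ_ref D = ρ (D + h) → D (ρ_ref − ρ) = ρ h.
D = ρ h/(ρ_ref − ρ) = 2740 × 3.35 km/(2810 − 2740) = 131 km.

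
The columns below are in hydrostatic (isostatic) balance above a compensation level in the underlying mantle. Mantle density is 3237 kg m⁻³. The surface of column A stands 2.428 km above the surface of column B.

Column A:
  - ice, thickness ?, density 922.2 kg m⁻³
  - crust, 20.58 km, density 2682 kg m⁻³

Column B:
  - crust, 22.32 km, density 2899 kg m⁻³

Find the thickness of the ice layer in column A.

1.72 km

Take the compensation level at the base of the deeper column (depth z_c below the surface of column A) and equate Σ ρ_i t_i down to z_c; mantle fills any gap and the z_c terms cancel.
Column A: x×922.2 + 20.58×2682 + (z_c − 20.58 − x)×3237
Column B: 2.428×0 + 22.32×2899 + (z_c − 2.428 − 22.32)×3237
The z_c×3237 term appears on both sides and cancels. Collect the known terms of each column as K = Σ(ρt)_known − 3237 × (depth of known layers): K_A = 55195.56 − 3237×20.58 = −11421.9; K_B = 64705.68 − 3237×(2.428 + 22.32) = −15403.596.
Balance: K_A − x×(3237 − 922.2) = K_B, so x = (K_A − K_B)/(3237 − 922.2) = 3981.7/2314.8 = 1.72 km.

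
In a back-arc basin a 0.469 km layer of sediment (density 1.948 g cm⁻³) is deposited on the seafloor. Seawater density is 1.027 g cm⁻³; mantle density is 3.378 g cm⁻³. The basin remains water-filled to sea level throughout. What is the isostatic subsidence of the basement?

0.184 km

Submarine loading: the sediment displaces seawater, and the subsidence is in turn flooded, so s (ρ_m − ρ_w) = t (ρ_sed − ρ_w).
s = 0.469 km × (1.948 − 1.027) / (3.378 − 1.027) = 0.184 km.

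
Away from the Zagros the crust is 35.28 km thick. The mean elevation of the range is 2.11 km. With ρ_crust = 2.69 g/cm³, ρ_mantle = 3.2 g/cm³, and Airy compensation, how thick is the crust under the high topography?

Root depth r = h ρ_c / (ρ_m − ρ_c) = 2.11 km × 2.69 / 0.51 = 11.13 km.
Total thickness = T + h + r = 35.28 km + 2.11 km + 11.13 km = 48.5 km.

48.5 km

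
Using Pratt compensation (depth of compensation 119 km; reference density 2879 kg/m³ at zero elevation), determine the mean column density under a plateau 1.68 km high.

Pratt balance: ρ_ref D = ρ (D + h).
ρ = ρ_ref D/(D + h) = 2879 × 119 km/(119 km + 1.68 km) = 2840 kg/m³.

2840 kg/m³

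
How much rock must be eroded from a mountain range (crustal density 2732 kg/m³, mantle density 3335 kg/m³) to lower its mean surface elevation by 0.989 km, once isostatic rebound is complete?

Net drop Δ = e − u = e − e ρ_c/ρ_m = e (ρ_m − ρ_c)/ρ_m.
e = Δ ρ_m/(ρ_m − ρ_c) = 0.989 km × 3335/603 = 5.47 km.

5.47 km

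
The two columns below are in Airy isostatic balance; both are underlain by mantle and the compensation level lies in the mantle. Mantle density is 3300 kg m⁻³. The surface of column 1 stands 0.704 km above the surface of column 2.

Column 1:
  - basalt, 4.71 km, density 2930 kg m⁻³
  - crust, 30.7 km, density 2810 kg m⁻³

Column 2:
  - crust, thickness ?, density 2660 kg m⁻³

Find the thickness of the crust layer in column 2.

22.6 km

Take the compensation level at the base of the deeper column (depth z_c below the surface of column 1) and equate Σ ρ_i t_i down to z_c; mantle fills any gap and the z_c terms cancel.
Column 1: 4.71×2930 + 30.7×2810 + (z_c − 35.41)×3300
Column 2: 0.704×0 + x×2660 + (z_c − 0.704 − 0 − x)×3300
The z_c×3300 term appears on both sides and cancels. Collect the known terms of each column as K = Σ(ρt)_known − 3300 × (depth of known layers): K_1 = 100067.3 − 3300×35.41 = −16785.7; K_2 = 0 − 3300×(0.704 + 0) = −2323.2.
Balance: K_1 = K_2 − x×(3300 − 2660), so x = (K_2 − K_1)/(3300 − 2660) = 14462.5/640 = 22.6 km.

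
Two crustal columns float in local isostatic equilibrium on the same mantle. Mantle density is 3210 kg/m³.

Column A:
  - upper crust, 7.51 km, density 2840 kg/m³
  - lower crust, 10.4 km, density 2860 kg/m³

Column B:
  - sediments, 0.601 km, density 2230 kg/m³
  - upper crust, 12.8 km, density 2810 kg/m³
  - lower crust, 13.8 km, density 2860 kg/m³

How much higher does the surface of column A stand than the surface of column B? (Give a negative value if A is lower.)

For any compensation level in the mantle, the mantle terms cancel and isostasy reduces to e = (Σt_A − Σt_B) − (Σ(ρt)_A − Σ(ρt)_B) / ρ_m.
Σt_A = 17.91 km; Σt_B = 27.201 km; Σ(ρt)_A = 51072.4; Σ(ρt)_B = 76776.23 (in km·kg/m³).
e = (17.91 − 27.201) − (51072.4 − 76776.23) / 3210 = −1.28 km.

−1.28 km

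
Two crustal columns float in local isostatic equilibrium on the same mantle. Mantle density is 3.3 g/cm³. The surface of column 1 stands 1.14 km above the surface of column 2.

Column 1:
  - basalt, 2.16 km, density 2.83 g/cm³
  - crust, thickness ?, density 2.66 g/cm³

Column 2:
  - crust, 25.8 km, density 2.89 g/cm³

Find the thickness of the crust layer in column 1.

20.8 km

Take the compensation level at the base of the deeper column (depth z_c below the surface of column 1) and equate Σ ρ_i t_i down to z_c; mantle fills any gap and the z_c terms cancel.
Column 1: 2.16×2.83 + x×2.66 + (z_c − 2.16 − x)×3.3
Column 2: 1.14×0 + 25.8×2.89 + (z_c − 1.14 − 25.8)×3.3
The z_c×3.3 term appears on both sides and cancels. Collect the known terms of each column as K = Σ(ρt)_known − 3.3 × (depth of known layers): K_1 = 6.1128 − 3.3×2.16 = −1.0152; K_2 = 74.562 − 3.3×(1.14 + 25.8) = −14.34.
Balance: K_1 − x×(3.3 − 2.66) = K_2, so x = (K_1 − K_2)/(3.3 − 2.66) = 13.3248/0.64 = 20.8 km.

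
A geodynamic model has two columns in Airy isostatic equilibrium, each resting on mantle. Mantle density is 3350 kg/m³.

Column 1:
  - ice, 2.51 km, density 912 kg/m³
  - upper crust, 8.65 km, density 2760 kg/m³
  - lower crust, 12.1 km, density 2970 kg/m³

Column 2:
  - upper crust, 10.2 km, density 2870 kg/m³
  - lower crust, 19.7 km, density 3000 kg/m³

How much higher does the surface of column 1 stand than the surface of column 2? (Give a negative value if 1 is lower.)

1.2 km

For any compensation level in the mantle, the mantle terms cancel and isostasy reduces to e = (Σt_1 − Σt_2) − (Σ(ρt)_1 − Σ(ρt)_2) / ρ_m.
Σt_1 = 23.26 km; Σt_2 = 29.9 km; Σ(ρt)_1 = 62100.12; Σ(ρt)_2 = 88374 (in km·kg/m³).
e = (23.26 − 29.9) − (62100.12 − 88374) / 3350 = 1.2 km.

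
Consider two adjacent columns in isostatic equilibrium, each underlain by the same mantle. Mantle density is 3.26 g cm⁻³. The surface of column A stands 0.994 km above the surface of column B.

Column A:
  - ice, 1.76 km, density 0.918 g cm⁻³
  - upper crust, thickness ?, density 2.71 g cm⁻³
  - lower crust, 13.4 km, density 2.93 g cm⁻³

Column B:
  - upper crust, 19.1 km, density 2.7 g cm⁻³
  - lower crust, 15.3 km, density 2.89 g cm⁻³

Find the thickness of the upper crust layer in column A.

20.1 km

Take the compensation level at the base of the deeper column (depth z_c below the surface of column A) and equate Σ ρ_i t_i down to z_c; mantle fills any gap and the z_c terms cancel.
Column A: 1.76×0.918 + x×2.71 + 13.4×2.93 + (z_c − 15.16 − x)×3.26
Column B: 0.994×0 + 19.1×2.7 + 15.3×2.89 + (z_c − 0.994 − 34.4)×3.26
The z_c×3.26 term appears on both sides and cancels. Collect the known terms of each column as K = Σ(ρt)_known − 3.26 × (depth of known layers): K_A = 40.87768 − 3.26×15.16 = −8.54392; K_B = 95.787 − 3.26×(0.994 + 34.4) = −19.59744.
Balance: K_A − x×(3.26 − 2.71) = K_B, so x = (K_A − K_B)/(3.26 − 2.71) = 11.0535/0.55 = 20.1 km.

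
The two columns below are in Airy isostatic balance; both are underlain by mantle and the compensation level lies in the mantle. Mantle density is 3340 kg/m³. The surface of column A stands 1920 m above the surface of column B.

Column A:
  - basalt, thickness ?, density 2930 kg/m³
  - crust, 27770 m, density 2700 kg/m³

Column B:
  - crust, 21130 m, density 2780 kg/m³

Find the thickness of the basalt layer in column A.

Take the compensation level at the base of the deeper column (depth z_c below the surface of column A) and equate Σ ρ_i t_i down to z_c; mantle fills any gap and the z_c terms cancel.
Column A: x×2930 + 27770×2700 + (z_c − 27770 − x)×3340
Column B: 1920×0 + 21130×2780 + (z_c − 1920 − 21130)×3340
The z_c×3340 term appears on both sides and cancels. Collect the known terms of each column as K = Σ(ρt)_known − 3340 × (depth of known layers): K_A = 74979000 − 3340×27770 = −17772800; K_B = 58741400 − 3340×(1920 + 21130) = −18245600.
Balance: K_A − x×(3340 − 2930) = K_B, so x = (K_A − K_B)/(3340 − 2930) = 472800/410 = 1150 m.

1150 m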